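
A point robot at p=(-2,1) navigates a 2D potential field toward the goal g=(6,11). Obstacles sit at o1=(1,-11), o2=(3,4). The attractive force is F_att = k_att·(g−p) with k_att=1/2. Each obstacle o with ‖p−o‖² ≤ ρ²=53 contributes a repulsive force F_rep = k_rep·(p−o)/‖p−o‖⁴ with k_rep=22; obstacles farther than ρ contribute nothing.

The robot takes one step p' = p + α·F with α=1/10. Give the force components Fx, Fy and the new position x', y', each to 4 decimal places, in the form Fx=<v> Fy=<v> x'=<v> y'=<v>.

Fx=3.9048 Fy=4.9429 x'=-1.6095 y'=1.4943

F_att = 1/2·(g−p) = 1/2·(8,10) = (4.0000,5.0000)
o1: d²=153 > ρ²=53 → inactive
o2: d²=34 ≤ ρ²=53; F_rep = 22·(-5,-3)/34² = (-0.0952,-0.0571)
F = F_att + ΣF_rep = (3.9048,4.9429)
p' = p + 1/10·F = (-1.6095,1.4943)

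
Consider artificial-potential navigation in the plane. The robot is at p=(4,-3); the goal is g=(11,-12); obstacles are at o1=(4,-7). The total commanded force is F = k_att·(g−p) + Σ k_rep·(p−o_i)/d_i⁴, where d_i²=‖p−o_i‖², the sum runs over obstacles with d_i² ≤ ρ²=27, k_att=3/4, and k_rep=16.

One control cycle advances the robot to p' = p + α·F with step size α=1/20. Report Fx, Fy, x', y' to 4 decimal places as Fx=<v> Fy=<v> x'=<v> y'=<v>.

Fx=5.2500 Fy=-6.5000 x'=4.2625 y'=-3.3250

F_att = 3/4·(g−p) = 3/4·(7,-9) = (5.2500,-6.7500)
o1: d²=16 ≤ ρ²=27; F_rep = 16·(0,4)/16² = (0.0000,0.2500)
F = F_att + ΣF_rep = (5.2500,-6.5000)
p' = p + 1/20·F = (4.2625,-3.3250)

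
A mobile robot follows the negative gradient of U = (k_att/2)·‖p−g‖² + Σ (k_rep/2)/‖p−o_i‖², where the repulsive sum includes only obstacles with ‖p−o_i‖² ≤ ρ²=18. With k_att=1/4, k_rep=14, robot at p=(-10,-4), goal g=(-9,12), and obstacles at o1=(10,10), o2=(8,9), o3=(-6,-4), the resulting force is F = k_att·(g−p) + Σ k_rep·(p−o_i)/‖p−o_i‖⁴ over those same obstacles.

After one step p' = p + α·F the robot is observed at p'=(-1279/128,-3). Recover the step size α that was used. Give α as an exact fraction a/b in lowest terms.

α = 1/4

F_att = 1/4·(g−p) = 1/4·(1,16) = (0.2500,4.0000)
o1: d²=596 > ρ²=18 → inactive
o2: d²=493 > ρ²=18 → inactive
o3: d²=16 ≤ ρ²=18; F_rep = 14·(-4,0)/16² = (-0.2188,0.0000)
F = F_att + ΣF_rep = (0.0312,4.0000)
Δp = p'−p = (0.0078,1.0000); α = Δx/Fx = (1/128) / (1/32) = 1/4
check: Δy/Fy = (1) / (4) = 1/4 ✓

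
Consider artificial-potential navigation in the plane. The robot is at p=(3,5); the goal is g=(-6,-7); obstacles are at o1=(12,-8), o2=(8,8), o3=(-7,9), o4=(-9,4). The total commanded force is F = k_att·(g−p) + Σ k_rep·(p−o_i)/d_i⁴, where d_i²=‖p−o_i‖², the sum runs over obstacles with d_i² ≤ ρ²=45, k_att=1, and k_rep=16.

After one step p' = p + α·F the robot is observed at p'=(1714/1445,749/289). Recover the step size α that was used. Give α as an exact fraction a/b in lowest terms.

α = 1/5

F_att = 1·(g−p) = 1·(-9,-12) = (-9.0000,-12.0000)
o1: d²=250 > ρ²=45 → inactive
o2: d²=34 ≤ ρ²=45; F_rep = 16·(-5,-3)/34² = (-0.0692,-0.0415)
o3: d²=116 > ρ²=45 → inactive
o4: d²=145 > ρ²=45 → inactive
F = F_att + ΣF_rep = (-9.0692,-12.0415)
Δp = p'−p = (-1.8138,-2.4083); α = Δx/Fx = (-2621/1445) / (-2621/289) = 1/5
check: Δy/Fy = (-696/289) / (-3480/289) = 1/5 ✓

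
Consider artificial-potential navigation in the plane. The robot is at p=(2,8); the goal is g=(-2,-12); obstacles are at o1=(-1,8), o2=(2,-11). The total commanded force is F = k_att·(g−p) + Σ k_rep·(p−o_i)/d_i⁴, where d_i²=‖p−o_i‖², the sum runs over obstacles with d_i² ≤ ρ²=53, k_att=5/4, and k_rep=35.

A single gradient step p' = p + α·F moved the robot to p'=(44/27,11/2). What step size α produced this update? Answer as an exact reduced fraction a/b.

α = 1/10

F_att = 5/4·(g−p) = 5/4·(-4,-20) = (-5.0000,-25.0000)
o1: d²=9 ≤ ρ²=53; F_rep = 35·(3,0)/9² = (1.2963,0.0000)
o2: d²=361 > ρ²=53 → inactive
F = F_att + ΣF_rep = (-3.7037,-25.0000)
Δp = p'−p = (-0.3704,-2.5000); α = Δx/Fx = (-10/27) / (-100/27) = 1/10
check: Δy/Fy = (-5/2) / (-25) = 1/10 ✓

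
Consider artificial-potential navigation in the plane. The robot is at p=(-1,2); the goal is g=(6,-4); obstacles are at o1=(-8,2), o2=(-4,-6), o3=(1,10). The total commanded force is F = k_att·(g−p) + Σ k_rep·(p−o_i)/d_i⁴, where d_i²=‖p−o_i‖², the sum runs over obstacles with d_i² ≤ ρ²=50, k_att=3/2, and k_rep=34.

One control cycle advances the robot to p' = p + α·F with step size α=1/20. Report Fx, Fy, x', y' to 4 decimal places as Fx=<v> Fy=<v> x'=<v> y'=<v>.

Fx=10.5991 Fy=-9.0000 x'=-0.4700 y'=1.5500

F_att = 3/2·(g−p) = 3/2·(7,-6) = (10.5000,-9.0000)
o1: d²=49 ≤ ρ²=50; F_rep = 34·(7,0)/49² = (0.0991,0.0000)
o2: d²=73 > ρ²=50 → inactive
o3: d²=68 > ρ²=50 → inactive
F = F_att + ΣF_rep = (10.5991,-9.0000)
p' = p + 1/20·F = (-0.4700,1.5500)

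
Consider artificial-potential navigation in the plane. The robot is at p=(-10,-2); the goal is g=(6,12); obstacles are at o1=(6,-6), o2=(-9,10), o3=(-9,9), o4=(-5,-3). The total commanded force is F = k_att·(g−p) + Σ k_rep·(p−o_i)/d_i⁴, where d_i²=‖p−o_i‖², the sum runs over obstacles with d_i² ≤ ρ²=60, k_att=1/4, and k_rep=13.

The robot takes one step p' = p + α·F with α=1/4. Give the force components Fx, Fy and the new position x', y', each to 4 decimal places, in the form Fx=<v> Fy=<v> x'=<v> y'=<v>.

F_att = 1/4·(g−p) = 1/4·(16,14) = (4.0000,3.5000)
o1: d²=272 > ρ²=60 → inactive
o2: d²=145 > ρ²=60 → inactive
o3: d²=122 > ρ²=60 → inactive
o4: d²=26 ≤ ρ²=60; F_rep = 13·(-5,1)/26² = (-0.0962,0.0192)
F = F_att + ΣF_rep = (3.9038,3.5192)
p' = p + 1/4·F = (-9.0240,-1.1202)

Fx=3.9038 Fy=3.5192 x'=-9.0240 y'=-1.1202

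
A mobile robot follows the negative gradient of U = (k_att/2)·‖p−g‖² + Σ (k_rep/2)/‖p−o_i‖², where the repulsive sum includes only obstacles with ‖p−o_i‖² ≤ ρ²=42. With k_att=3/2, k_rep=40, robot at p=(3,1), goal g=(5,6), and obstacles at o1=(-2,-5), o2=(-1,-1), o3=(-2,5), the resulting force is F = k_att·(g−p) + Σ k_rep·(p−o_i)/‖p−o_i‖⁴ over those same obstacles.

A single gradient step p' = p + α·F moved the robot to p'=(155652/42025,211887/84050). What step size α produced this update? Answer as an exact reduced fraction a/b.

α = 1/5

F_att = 3/2·(g−p) = 3/2·(2,5) = (3.0000,7.5000)
o1: d²=61 > ρ²=42 → inactive
o2: d²=20 ≤ ρ²=42; F_rep = 40·(4,2)/20² = (0.4000,0.2000)
o3: d²=41 ≤ ρ²=42; F_rep = 40·(5,-4)/41² = (0.1190,-0.0952)
F = F_att + ΣF_rep = (3.5190,7.6048)
Δp = p'−p = (0.7038,1.5210); α = Δx/Fx = (29577/42025) / (29577/8405) = 1/5
check: Δy/Fy = (127837/84050) / (127837/16810) = 1/5 ✓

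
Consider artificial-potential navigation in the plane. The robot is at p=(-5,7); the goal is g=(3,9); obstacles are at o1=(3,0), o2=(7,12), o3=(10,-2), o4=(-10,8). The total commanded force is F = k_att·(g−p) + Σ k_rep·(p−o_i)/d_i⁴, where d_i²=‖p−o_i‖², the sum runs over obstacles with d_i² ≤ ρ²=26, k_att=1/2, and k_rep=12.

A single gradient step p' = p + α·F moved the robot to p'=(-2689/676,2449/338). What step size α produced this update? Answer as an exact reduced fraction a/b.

F_att = 1/2·(g−p) = 1/2·(8,2) = (4.0000,1.0000)
o1: d²=113 > ρ²=26 → inactive
o2: d²=169 > ρ²=26 → inactive
o3: d²=306 > ρ²=26 → inactive
o4: d²=26 ≤ ρ²=26; F_rep = 12·(5,-1)/26² = (0.0888,-0.0178)
F = F_att + ΣF_rep = (4.0888,0.9822)
Δp = p'−p = (1.0222,0.2456); α = Δx/Fx = (691/676) / (691/169) = 1/4
check: Δy/Fy = (83/338) / (166/169) = 1/4 ✓

α = 1/4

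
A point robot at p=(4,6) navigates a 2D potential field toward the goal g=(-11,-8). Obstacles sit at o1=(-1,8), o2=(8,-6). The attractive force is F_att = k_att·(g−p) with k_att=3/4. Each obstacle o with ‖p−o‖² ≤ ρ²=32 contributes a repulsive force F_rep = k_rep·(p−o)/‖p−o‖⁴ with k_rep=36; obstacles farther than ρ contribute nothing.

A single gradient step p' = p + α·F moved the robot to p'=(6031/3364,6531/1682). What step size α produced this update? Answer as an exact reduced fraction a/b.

F_att = 3/4·(g−p) = 3/4·(-15,-14) = (-11.2500,-10.5000)
o1: d²=29 ≤ ρ²=32; F_rep = 36·(5,-2)/29² = (0.2140,-0.0856)
o2: d²=160 > ρ²=32 → inactive
F = F_att + ΣF_rep = (-11.0360,-10.5856)
Δp = p'−p = (-2.2072,-2.1171); α = Δx/Fx = (-7425/3364) / (-37125/3364) = 1/5
check: Δy/Fy = (-3561/1682) / (-17805/1682) = 1/5 ✓

α = 1/5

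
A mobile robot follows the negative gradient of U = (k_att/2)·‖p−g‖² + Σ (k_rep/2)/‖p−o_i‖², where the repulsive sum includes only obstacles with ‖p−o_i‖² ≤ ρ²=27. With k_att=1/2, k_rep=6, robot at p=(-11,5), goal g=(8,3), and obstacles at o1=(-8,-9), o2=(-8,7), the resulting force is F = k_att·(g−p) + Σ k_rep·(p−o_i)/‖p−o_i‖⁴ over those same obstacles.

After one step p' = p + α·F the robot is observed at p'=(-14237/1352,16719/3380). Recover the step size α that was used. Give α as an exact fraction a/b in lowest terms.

F_att = 1/2·(g−p) = 1/2·(19,-2) = (9.5000,-1.0000)
o1: d²=205 > ρ²=27 → inactive
o2: d²=13 ≤ ρ²=27; F_rep = 6·(-3,-2)/13² = (-0.1065,-0.0710)
F = F_att + ΣF_rep = (9.3935,-1.0710)
Δp = p'−p = (0.4697,-0.0536); α = Δx/Fx = (635/1352) / (3175/338) = 1/20
check: Δy/Fy = (-181/3380) / (-181/169) = 1/20 ✓

α = 1/20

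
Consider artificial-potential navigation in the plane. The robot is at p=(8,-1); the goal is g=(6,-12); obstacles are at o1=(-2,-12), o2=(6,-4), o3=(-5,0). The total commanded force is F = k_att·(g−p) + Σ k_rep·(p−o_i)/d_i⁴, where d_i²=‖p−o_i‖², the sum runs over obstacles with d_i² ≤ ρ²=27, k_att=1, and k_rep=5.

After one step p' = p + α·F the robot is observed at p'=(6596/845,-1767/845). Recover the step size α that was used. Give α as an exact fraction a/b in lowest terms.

α = 1/10

F_att = 1·(g−p) = 1·(-2,-11) = (-2.0000,-11.0000)
o1: d²=221 > ρ²=27 → inactive
o2: d²=13 ≤ ρ²=27; F_rep = 5·(2,3)/13² = (0.0592,0.0888)
o3: d²=170 > ρ²=27 → inactive
F = F_att + ΣF_rep = (-1.9408,-10.9112)
Δp = p'−p = (-0.1941,-1.0911); α = Δx/Fx = (-164/845) / (-328/169) = 1/10
check: Δy/Fy = (-922/845) / (-1844/169) = 1/10 ✓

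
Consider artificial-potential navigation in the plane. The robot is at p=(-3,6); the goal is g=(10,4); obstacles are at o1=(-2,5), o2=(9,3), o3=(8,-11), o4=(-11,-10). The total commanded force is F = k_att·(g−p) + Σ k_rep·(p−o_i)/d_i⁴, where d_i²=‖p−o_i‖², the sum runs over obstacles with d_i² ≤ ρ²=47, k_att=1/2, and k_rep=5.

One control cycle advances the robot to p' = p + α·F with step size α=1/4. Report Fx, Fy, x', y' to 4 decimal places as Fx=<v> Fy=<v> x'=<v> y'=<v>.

Fx=5.2500 Fy=0.2500 x'=-1.6875 y'=6.0625

F_att = 1/2·(g−p) = 1/2·(13,-2) = (6.5000,-1.0000)
o1: d²=2 ≤ ρ²=47; F_rep = 5·(-1,1)/2² = (-1.2500,1.2500)
o2: d²=153 > ρ²=47 → inactive
o3: d²=410 > ρ²=47 → inactive
o4: d²=320 > ρ²=47 → inactive
F = F_att + ΣF_rep = (5.2500,0.2500)
p' = p + 1/4·F = (-1.6875,6.0625)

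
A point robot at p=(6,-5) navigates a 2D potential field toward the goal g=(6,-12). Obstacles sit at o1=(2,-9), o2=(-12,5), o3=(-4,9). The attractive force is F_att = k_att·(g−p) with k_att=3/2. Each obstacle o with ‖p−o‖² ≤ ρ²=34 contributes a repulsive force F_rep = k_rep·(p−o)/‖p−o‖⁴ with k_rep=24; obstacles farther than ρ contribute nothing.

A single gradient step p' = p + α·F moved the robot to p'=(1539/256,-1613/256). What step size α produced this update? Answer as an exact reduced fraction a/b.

α = 1/8

F_att = 3/2·(g−p) = 3/2·(0,-7) = (0.0000,-10.5000)
o1: d²=32 ≤ ρ²=34; F_rep = 24·(4,4)/32² = (0.0938,0.0938)
o2: d²=424 > ρ²=34 → inactive
o3: d²=296 > ρ²=34 → inactive
F = F_att + ΣF_rep = (0.0938,-10.4062)
Δp = p'−p = (0.0117,-1.3008); α = Δx/Fx = (3/256) / (3/32) = 1/8
check: Δy/Fy = (-333/256) / (-333/32) = 1/8 ✓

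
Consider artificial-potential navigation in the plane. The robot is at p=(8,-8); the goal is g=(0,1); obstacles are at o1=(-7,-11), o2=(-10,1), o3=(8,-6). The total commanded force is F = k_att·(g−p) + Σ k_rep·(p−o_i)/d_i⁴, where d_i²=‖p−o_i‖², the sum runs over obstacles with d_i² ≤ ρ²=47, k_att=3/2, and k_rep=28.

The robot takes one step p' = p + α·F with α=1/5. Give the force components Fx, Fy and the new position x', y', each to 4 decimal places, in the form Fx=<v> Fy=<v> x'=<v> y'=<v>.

F_att = 3/2·(g−p) = 3/2·(-8,9) = (-12.0000,13.5000)
o1: d²=234 > ρ²=47 → inactive
o2: d²=405 > ρ²=47 → inactive
o3: d²=4 ≤ ρ²=47; F_rep = 28·(0,-2)/4² = (0.0000,-3.5000)
F = F_att + ΣF_rep = (-12.0000,10.0000)
p' = p + 1/5·F = (5.6000,-6.0000)

Fx=-12.0000 Fy=10.0000 x'=5.6000 y'=-6.0000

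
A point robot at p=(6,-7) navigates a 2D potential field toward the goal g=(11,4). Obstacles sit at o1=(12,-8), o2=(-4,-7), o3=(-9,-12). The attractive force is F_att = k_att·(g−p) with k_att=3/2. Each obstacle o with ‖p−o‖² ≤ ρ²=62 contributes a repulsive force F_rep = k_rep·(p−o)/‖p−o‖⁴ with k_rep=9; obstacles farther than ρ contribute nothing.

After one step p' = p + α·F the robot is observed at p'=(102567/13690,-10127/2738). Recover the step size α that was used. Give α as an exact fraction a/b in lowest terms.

F_att = 3/2·(g−p) = 3/2·(5,11) = (7.5000,16.5000)
o1: d²=37 ≤ ρ²=62; F_rep = 9·(-6,1)/37² = (-0.0394,0.0066)
o2: d²=100 > ρ²=62 → inactive
o3: d²=250 > ρ²=62 → inactive
F = F_att + ΣF_rep = (7.4606,16.5066)
Δp = p'−p = (1.4921,3.3013); α = Δx/Fx = (20427/13690) / (20427/2738) = 1/5
check: Δy/Fy = (9039/2738) / (45195/2738) = 1/5 ✓

α = 1/5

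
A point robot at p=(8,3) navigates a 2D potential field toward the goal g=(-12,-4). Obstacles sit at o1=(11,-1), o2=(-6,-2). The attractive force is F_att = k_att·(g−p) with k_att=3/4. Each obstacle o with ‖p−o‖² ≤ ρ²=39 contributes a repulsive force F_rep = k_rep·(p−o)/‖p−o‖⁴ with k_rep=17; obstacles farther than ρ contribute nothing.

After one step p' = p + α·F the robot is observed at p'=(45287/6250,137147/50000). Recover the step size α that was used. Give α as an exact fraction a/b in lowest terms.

F_att = 3/4·(g−p) = 3/4·(-20,-7) = (-15.0000,-5.2500)
o1: d²=25 ≤ ρ²=39; F_rep = 17·(-3,4)/25² = (-0.0816,0.1088)
o2: d²=221 > ρ²=39 → inactive
F = F_att + ΣF_rep = (-15.0816,-5.1412)
Δp = p'−p = (-0.7541,-0.2571); α = Δx/Fx = (-4713/6250) / (-9426/625) = 1/20
check: Δy/Fy = (-12853/50000) / (-12853/2500) = 1/20 ✓

α = 1/20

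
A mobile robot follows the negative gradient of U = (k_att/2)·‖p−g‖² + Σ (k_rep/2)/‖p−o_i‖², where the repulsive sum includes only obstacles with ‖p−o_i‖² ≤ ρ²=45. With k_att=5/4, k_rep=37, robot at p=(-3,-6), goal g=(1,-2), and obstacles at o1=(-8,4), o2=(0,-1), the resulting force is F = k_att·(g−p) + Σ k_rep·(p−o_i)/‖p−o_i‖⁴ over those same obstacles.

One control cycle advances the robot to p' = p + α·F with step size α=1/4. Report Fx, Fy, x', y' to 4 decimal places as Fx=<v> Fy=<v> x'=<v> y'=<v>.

Fx=4.9040 Fy=4.8400 x'=-1.7740 y'=-4.7900

F_att = 5/4·(g−p) = 5/4·(4,4) = (5.0000,5.0000)
o1: d²=125 > ρ²=45 → inactive
o2: d²=34 ≤ ρ²=45; F_rep = 37·(-3,-5)/34² = (-0.0960,-0.1600)
F = F_att + ΣF_rep = (4.9040,4.8400)
p' = p + 1/4·F = (-1.7740,-4.7900)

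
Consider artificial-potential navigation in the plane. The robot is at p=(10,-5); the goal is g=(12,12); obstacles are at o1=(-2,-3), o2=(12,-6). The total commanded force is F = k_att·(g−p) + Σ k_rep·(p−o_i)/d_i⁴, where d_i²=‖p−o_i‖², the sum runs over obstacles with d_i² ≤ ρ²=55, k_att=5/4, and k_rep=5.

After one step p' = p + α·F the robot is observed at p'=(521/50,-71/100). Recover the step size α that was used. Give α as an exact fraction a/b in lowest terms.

α = 1/5

F_att = 5/4·(g−p) = 5/4·(2,17) = (2.5000,21.2500)
o1: d²=148 > ρ²=55 → inactive
o2: d²=5 ≤ ρ²=55; F_rep = 5·(-2,1)/5² = (-0.4000,0.2000)
F = F_att + ΣF_rep = (2.1000,21.4500)
Δp = p'−p = (0.4200,4.2900); α = Δx/Fx = (21/50) / (21/10) = 1/5
check: Δy/Fy = (429/100) / (429/20) = 1/5 ✓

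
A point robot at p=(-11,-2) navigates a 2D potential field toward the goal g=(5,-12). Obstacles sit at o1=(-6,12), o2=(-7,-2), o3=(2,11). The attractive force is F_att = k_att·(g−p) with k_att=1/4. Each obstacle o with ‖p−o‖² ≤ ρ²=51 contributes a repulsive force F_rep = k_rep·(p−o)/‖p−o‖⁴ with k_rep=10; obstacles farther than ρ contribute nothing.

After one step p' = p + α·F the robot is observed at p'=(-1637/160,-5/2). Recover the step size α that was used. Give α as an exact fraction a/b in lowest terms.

α = 1/5

F_att = 1/4·(g−p) = 1/4·(16,-10) = (4.0000,-2.5000)
o1: d²=221 > ρ²=51 → inactive
o2: d²=16 ≤ ρ²=51; F_rep = 10·(-4,0)/16² = (-0.1562,0.0000)
o3: d²=338 > ρ²=51 → inactive
F = F_att + ΣF_rep = (3.8438,-2.5000)
Δp = p'−p = (0.7688,-0.5000); α = Δx/Fx = (123/160) / (123/32) = 1/5
check: Δy/Fy = (-1/2) / (-5/2) = 1/5 ✓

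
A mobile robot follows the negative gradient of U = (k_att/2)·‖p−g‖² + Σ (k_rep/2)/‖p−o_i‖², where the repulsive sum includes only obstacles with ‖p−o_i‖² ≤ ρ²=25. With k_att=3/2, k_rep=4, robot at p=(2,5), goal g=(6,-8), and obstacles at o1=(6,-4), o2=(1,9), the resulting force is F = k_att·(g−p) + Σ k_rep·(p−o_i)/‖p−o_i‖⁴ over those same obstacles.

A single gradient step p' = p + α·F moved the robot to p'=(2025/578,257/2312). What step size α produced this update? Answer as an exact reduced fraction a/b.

α = 1/4

F_att = 3/2·(g−p) = 3/2·(4,-13) = (6.0000,-19.5000)
o1: d²=97 > ρ²=25 → inactive
o2: d²=17 ≤ ρ²=25; F_rep = 4·(1,-4)/17² = (0.0138,-0.0554)
F = F_att + ΣF_rep = (6.0138,-19.5554)
Δp = p'−p = (1.5035,-4.8888); α = Δx/Fx = (869/578) / (1738/289) = 1/4
check: Δy/Fy = (-11303/2312) / (-11303/578) = 1/4 ✓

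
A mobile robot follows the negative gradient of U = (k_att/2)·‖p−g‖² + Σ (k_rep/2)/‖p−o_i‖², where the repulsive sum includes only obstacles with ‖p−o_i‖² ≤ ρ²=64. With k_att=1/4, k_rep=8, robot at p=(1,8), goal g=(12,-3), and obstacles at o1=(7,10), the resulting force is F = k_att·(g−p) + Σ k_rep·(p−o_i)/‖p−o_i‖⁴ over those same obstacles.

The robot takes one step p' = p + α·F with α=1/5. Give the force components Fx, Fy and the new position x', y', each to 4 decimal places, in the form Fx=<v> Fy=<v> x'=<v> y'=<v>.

F_att = 1/4·(g−p) = 1/4·(11,-11) = (2.7500,-2.7500)
o1: d²=40 ≤ ρ²=64; F_rep = 8·(-6,-2)/40² = (-0.0300,-0.0100)
F = F_att + ΣF_rep = (2.7200,-2.7600)
p' = p + 1/5·F = (1.5440,7.4480)

Fx=2.7200 Fy=-2.7600 x'=1.5440 y'=7.4480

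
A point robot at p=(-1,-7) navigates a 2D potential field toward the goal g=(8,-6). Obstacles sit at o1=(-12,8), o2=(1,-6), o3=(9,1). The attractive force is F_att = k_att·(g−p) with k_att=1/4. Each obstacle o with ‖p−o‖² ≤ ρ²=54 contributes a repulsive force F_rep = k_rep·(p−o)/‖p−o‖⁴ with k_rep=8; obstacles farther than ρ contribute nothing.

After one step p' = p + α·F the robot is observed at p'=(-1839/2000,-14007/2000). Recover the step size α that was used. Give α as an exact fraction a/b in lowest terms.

F_att = 1/4·(g−p) = 1/4·(9,1) = (2.2500,0.2500)
o1: d²=346 > ρ²=54 → inactive
o2: d²=5 ≤ ρ²=54; F_rep = 8·(-2,-1)/5² = (-0.6400,-0.3200)
o3: d²=164 > ρ²=54 → inactive
F = F_att + ΣF_rep = (1.6100,-0.0700)
Δp = p'−p = (0.0805,-0.0035); α = Δx/Fx = (161/2000) / (161/100) = 1/20
check: Δy/Fy = (-7/2000) / (-7/100) = 1/20 ✓

α = 1/20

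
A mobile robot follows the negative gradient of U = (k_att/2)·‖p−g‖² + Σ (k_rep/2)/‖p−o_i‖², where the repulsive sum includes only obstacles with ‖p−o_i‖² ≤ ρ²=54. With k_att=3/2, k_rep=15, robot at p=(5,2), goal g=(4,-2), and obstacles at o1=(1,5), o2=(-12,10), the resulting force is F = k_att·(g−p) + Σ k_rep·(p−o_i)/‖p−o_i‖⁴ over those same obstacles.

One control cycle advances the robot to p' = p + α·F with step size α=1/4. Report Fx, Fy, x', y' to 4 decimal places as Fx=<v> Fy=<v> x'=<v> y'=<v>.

Fx=-1.4040 Fy=-6.0720 x'=4.6490 y'=0.4820

F_att = 3/2·(g−p) = 3/2·(-1,-4) = (-1.5000,-6.0000)
o1: d²=25 ≤ ρ²=54; F_rep = 15·(4,-3)/25² = (0.0960,-0.0720)
o2: d²=353 > ρ²=54 → inactive
F = F_att + ΣF_rep = (-1.4040,-6.0720)
p' = p + 1/4·F = (4.6490,0.4820)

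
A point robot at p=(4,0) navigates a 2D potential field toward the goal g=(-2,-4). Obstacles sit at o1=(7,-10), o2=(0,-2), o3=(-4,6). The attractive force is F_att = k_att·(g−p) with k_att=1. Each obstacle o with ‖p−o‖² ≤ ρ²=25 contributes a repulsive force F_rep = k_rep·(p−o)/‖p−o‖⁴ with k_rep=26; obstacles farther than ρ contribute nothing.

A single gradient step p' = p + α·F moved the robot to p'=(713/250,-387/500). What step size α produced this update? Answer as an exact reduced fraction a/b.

α = 1/5

F_att = 1·(g−p) = 1·(-6,-4) = (-6.0000,-4.0000)
o1: d²=109 > ρ²=25 → inactive
o2: d²=20 ≤ ρ²=25; F_rep = 26·(4,2)/20² = (0.2600,0.1300)
o3: d²=100 > ρ²=25 → inactive
F = F_att + ΣF_rep = (-5.7400,-3.8700)
Δp = p'−p = (-1.1480,-0.7740); α = Δx/Fx = (-287/250) / (-287/50) = 1/5
check: Δy/Fy = (-387/500) / (-387/100) = 1/5 ✓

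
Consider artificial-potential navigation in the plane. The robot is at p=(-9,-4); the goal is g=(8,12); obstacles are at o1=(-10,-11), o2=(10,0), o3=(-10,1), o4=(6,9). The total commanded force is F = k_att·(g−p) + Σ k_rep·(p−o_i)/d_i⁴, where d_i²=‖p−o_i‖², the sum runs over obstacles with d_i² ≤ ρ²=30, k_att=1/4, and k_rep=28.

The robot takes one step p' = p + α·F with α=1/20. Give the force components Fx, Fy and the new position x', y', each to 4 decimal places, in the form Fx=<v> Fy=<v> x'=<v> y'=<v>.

Fx=4.2914 Fy=3.7929 x'=-8.7854 y'=-3.8104

F_att = 1/4·(g−p) = 1/4·(17,16) = (4.2500,4.0000)
o1: d²=50 > ρ²=30 → inactive
o2: d²=377 > ρ²=30 → inactive
o3: d²=26 ≤ ρ²=30; F_rep = 28·(1,-5)/26² = (0.0414,-0.2071)
o4: d²=394 > ρ²=30 → inactive
F = F_att + ΣF_rep = (4.2914,3.7929)
p' = p + 1/20·F = (-8.7854,-3.8104)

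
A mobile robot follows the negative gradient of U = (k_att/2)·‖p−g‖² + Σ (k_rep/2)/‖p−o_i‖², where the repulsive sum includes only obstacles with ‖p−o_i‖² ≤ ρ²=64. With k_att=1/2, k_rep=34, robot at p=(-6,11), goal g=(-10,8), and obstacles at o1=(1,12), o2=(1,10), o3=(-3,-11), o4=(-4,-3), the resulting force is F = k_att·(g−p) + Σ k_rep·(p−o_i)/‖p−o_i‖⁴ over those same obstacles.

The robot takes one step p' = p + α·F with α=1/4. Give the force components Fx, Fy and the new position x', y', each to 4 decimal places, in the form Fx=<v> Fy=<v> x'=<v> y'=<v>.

F_att = 1/2·(g−p) = 1/2·(-4,-3) = (-2.0000,-1.5000)
o1: d²=50 ≤ ρ²=64; F_rep = 34·(-7,-1)/50² = (-0.0952,-0.0136)
o2: d²=50 ≤ ρ²=64; F_rep = 34·(-7,1)/50² = (-0.0952,0.0136)
o3: d²=493 > ρ²=64 → inactive
o4: d²=200 > ρ²=64 → inactive
F = F_att + ΣF_rep = (-2.1904,-1.5000)
p' = p + 1/4·F = (-6.5476,10.6250)

Fx=-2.1904 Fy=-1.5000 x'=-6.5476 y'=10.6250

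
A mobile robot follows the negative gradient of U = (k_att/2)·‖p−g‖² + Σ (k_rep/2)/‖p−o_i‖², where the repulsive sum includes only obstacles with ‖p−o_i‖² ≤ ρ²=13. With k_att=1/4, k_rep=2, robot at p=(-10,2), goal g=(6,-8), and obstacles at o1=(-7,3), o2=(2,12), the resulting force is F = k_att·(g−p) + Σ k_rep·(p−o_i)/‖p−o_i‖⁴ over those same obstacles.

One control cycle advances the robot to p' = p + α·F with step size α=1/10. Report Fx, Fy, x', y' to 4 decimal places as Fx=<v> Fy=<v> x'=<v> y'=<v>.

F_att = 1/4·(g−p) = 1/4·(16,-10) = (4.0000,-2.5000)
o1: d²=10 ≤ ρ²=13; F_rep = 2·(-3,-1)/10² = (-0.0600,-0.0200)
o2: d²=244 > ρ²=13 → inactive
F = F_att + ΣF_rep = (3.9400,-2.5200)
p' = p + 1/10·F = (-9.6060,1.7480)

Fx=3.9400 Fy=-2.5200 x'=-9.6060 y'=1.7480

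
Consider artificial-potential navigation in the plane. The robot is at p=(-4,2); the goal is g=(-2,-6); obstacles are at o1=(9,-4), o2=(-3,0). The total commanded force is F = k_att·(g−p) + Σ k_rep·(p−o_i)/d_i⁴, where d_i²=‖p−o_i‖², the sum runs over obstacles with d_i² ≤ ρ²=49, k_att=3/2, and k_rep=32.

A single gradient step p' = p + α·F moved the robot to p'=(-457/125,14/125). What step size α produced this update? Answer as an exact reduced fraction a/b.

F_att = 3/2·(g−p) = 3/2·(2,-8) = (3.0000,-12.0000)
o1: d²=205 > ρ²=49 → inactive
o2: d²=5 ≤ ρ²=49; F_rep = 32·(-1,2)/5² = (-1.2800,2.5600)
F = F_att + ΣF_rep = (1.7200,-9.4400)
Δp = p'−p = (0.3440,-1.8880); α = Δx/Fx = (43/125) / (43/25) = 1/5
check: Δy/Fy = (-236/125) / (-236/25) = 1/5 ✓

α = 1/5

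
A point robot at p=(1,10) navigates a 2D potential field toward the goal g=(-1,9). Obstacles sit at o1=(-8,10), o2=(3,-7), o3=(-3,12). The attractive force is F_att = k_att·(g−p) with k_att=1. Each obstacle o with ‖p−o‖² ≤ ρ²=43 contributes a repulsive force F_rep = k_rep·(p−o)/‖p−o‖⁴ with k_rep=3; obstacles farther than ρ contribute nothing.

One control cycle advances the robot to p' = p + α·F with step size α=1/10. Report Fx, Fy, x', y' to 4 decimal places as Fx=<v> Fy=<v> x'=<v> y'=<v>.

Fx=-1.9700 Fy=-1.0150 x'=0.8030 y'=9.8985

F_att = 1·(g−p) = 1·(-2,-1) = (-2.0000,-1.0000)
o1: d²=81 > ρ²=43 → inactive
o2: d²=293 > ρ²=43 → inactive
o3: d²=20 ≤ ρ²=43; F_rep = 3·(4,-2)/20² = (0.0300,-0.0150)
F = F_att + ΣF_rep = (-1.9700,-1.0150)
p' = p + 1/10·F = (0.8030,9.8985)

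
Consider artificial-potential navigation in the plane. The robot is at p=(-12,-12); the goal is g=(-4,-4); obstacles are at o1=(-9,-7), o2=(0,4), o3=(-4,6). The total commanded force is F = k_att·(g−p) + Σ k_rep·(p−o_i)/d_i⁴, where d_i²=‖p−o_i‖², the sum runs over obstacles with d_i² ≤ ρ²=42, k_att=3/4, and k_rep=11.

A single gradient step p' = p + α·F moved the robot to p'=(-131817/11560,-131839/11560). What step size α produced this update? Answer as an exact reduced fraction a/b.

α = 1/10

F_att = 3/4·(g−p) = 3/4·(8,8) = (6.0000,6.0000)
o1: d²=34 ≤ ρ²=42; F_rep = 11·(-3,-5)/34² = (-0.0285,-0.0476)
o2: d²=400 > ρ²=42 → inactive
o3: d²=388 > ρ²=42 → inactive
F = F_att + ΣF_rep = (5.9715,5.9524)
Δp = p'−p = (0.5971,0.5952); α = Δx/Fx = (6903/11560) / (6903/1156) = 1/10
check: Δy/Fy = (6881/11560) / (6881/1156) = 1/10 ✓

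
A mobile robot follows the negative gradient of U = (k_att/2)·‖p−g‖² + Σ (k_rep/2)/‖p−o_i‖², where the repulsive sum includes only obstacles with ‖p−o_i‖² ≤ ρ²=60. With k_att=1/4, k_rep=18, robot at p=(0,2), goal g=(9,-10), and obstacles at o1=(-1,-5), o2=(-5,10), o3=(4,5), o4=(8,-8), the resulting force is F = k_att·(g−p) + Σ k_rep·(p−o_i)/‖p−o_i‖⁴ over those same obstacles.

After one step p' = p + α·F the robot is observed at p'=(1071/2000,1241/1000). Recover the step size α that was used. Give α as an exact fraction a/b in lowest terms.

F_att = 1/4·(g−p) = 1/4·(9,-12) = (2.2500,-3.0000)
o1: d²=50 ≤ ρ²=60; F_rep = 18·(1,7)/50² = (0.0072,0.0504)
o2: d²=89 > ρ²=60 → inactive
o3: d²=25 ≤ ρ²=60; F_rep = 18·(-4,-3)/25² = (-0.1152,-0.0864)
o4: d²=164 > ρ²=60 → inactive
F = F_att + ΣF_rep = (2.1420,-3.0360)
Δp = p'−p = (0.5355,-0.7590); α = Δx/Fx = (1071/2000) / (1071/500) = 1/4
check: Δy/Fy = (-759/1000) / (-759/250) = 1/4 ✓

α = 1/4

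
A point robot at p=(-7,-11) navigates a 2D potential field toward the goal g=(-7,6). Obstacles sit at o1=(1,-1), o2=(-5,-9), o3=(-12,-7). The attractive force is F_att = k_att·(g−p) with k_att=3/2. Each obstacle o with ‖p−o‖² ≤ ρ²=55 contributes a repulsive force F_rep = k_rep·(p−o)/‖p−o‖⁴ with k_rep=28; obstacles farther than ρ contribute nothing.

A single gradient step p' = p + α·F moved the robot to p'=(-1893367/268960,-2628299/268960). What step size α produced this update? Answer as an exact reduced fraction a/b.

F_att = 3/2·(g−p) = 3/2·(0,17) = (0.0000,25.5000)
o1: d²=164 > ρ²=55 → inactive
o2: d²=8 ≤ ρ²=55; F_rep = 28·(-2,-2)/8² = (-0.8750,-0.8750)
o3: d²=41 ≤ ρ²=55; F_rep = 28·(5,-4)/41² = (0.0833,-0.0666)
F = F_att + ΣF_rep = (-0.7917,24.5584)
Δp = p'−p = (-0.0396,1.2279); α = Δx/Fx = (-10647/268960) / (-10647/13448) = 1/20
check: Δy/Fy = (330261/268960) / (330261/13448) = 1/20 ✓

α = 1/20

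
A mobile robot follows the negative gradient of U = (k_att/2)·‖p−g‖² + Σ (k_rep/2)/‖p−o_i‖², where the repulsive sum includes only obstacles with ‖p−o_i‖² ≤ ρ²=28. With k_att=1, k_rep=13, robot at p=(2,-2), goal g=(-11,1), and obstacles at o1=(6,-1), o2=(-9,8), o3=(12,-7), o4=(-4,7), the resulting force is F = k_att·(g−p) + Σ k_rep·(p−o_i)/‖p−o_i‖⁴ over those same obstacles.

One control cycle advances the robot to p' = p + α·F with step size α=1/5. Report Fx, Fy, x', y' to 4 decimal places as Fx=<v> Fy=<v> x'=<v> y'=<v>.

F_att = 1·(g−p) = 1·(-13,3) = (-13.0000,3.0000)
o1: d²=17 ≤ ρ²=28; F_rep = 13·(-4,-1)/17² = (-0.1799,-0.0450)
o2: d²=221 > ρ²=28 → inactive
o3: d²=125 > ρ²=28 → inactive
o4: d²=117 > ρ²=28 → inactive
F = F_att + ΣF_rep = (-13.1799,2.9550)
p' = p + 1/5·F = (-0.6360,-1.4090)

Fx=-13.1799 Fy=2.9550 x'=-0.6360 y'=-1.4090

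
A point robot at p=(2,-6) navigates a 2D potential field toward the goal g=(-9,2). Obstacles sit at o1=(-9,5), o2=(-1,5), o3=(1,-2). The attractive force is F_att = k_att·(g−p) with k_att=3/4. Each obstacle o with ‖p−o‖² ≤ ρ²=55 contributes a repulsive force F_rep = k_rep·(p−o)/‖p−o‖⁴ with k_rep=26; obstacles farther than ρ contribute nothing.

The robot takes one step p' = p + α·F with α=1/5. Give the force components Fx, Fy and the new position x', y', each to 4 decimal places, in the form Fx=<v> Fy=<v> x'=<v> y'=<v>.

Fx=-8.1600 Fy=5.6401 x'=0.3680 y'=-4.8720

F_att = 3/4·(g−p) = 3/4·(-11,8) = (-8.2500,6.0000)
o1: d²=242 > ρ²=55 → inactive
o2: d²=130 > ρ²=55 → inactive
o3: d²=17 ≤ ρ²=55; F_rep = 26·(1,-4)/17² = (0.0900,-0.3599)
F = F_att + ΣF_rep = (-8.1600,5.6401)
p' = p + 1/5·F = (0.3680,-4.8720)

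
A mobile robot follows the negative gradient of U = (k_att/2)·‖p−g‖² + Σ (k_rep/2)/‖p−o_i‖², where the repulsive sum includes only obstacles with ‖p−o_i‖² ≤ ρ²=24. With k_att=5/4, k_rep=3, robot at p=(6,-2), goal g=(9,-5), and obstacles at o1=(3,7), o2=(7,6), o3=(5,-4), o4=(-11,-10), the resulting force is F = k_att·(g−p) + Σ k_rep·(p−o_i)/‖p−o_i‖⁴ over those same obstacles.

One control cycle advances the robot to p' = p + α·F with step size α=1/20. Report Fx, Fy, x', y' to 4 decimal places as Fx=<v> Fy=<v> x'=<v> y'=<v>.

Fx=3.8700 Fy=-3.5100 x'=6.1935 y'=-2.1755

F_att = 5/4·(g−p) = 5/4·(3,-3) = (3.7500,-3.7500)
o1: d²=90 > ρ²=24 → inactive
o2: d²=65 > ρ²=24 → inactive
o3: d²=5 ≤ ρ²=24; F_rep = 3·(1,2)/5² = (0.1200,0.2400)
o4: d²=353 > ρ²=24 → inactive
F = F_att + ΣF_rep = (3.8700,-3.5100)
p' = p + 1/20·F = (6.1935,-2.1755)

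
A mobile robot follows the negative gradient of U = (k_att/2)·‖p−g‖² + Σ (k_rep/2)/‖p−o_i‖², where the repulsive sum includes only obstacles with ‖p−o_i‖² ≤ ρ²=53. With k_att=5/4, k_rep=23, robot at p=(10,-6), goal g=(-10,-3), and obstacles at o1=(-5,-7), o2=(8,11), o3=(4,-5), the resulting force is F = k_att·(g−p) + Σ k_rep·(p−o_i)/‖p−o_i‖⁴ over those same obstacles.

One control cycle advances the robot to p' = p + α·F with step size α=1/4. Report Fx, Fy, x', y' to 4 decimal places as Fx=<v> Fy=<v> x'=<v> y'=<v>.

Fx=-24.8992 Fy=3.7332 x'=3.7752 y'=-5.0667

F_att = 5/4·(g−p) = 5/4·(-20,3) = (-25.0000,3.7500)
o1: d²=226 > ρ²=53 → inactive
o2: d²=293 > ρ²=53 → inactive
o3: d²=37 ≤ ρ²=53; F_rep = 23·(6,-1)/37² = (0.1008,-0.0168)
F = F_att + ΣF_rep = (-24.8992,3.7332)
p' = p + 1/4·F = (3.7752,-5.0667)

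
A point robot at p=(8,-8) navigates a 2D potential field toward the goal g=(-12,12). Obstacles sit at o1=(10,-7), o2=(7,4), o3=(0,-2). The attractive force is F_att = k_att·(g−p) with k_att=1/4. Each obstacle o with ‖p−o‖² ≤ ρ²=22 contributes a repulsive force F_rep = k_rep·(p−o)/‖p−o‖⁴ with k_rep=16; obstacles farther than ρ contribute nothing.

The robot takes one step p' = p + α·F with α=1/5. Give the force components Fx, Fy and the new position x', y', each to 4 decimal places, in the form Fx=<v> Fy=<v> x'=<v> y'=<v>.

F_att = 1/4·(g−p) = 1/4·(-20,20) = (-5.0000,5.0000)
o1: d²=5 ≤ ρ²=22; F_rep = 16·(-2,-1)/5² = (-1.2800,-0.6400)
o2: d²=145 > ρ²=22 → inactive
o3: d²=100 > ρ²=22 → inactive
F = F_att + ΣF_rep = (-6.2800,4.3600)
p' = p + 1/5·F = (6.7440,-7.1280)

Fx=-6.2800 Fy=4.3600 x'=6.7440 y'=-7.1280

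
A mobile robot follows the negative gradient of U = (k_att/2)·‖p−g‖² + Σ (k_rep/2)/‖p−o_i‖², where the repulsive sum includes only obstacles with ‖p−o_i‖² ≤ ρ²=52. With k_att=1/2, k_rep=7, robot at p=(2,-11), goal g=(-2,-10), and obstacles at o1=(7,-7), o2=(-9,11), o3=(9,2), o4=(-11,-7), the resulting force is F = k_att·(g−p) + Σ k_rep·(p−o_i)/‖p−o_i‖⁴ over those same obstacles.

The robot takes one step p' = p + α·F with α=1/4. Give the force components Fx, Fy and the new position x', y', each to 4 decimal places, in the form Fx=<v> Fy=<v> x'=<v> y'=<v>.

F_att = 1/2·(g−p) = 1/2·(-4,1) = (-2.0000,0.5000)
o1: d²=41 ≤ ρ²=52; F_rep = 7·(-5,-4)/41² = (-0.0208,-0.0167)
o2: d²=605 > ρ²=52 → inactive
o3: d²=218 > ρ²=52 → inactive
o4: d²=185 > ρ²=52 → inactive
F = F_att + ΣF_rep = (-2.0208,0.4833)
p' = p + 1/4·F = (1.4948,-10.8792)

Fx=-2.0208 Fy=0.4833 x'=1.4948 y'=-10.8792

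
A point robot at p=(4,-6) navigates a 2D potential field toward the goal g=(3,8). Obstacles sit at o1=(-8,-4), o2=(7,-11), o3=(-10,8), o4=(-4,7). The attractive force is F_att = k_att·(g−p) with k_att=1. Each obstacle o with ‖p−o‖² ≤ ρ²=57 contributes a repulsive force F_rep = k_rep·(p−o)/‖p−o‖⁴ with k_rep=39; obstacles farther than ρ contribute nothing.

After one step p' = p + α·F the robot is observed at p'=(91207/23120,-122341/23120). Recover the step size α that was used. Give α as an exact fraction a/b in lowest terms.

α = 1/20

F_att = 1·(g−p) = 1·(-1,14) = (-1.0000,14.0000)
o1: d²=148 > ρ²=57 → inactive
o2: d²=34 ≤ ρ²=57; F_rep = 39·(-3,5)/34² = (-0.1012,0.1687)
o3: d²=392 > ρ²=57 → inactive
o4: d²=233 > ρ²=57 → inactive
F = F_att + ΣF_rep = (-1.1012,14.1687)
Δp = p'−p = (-0.0551,0.7084); α = Δx/Fx = (-1273/23120) / (-1273/1156) = 1/20
check: Δy/Fy = (16379/23120) / (16379/1156) = 1/20 ✓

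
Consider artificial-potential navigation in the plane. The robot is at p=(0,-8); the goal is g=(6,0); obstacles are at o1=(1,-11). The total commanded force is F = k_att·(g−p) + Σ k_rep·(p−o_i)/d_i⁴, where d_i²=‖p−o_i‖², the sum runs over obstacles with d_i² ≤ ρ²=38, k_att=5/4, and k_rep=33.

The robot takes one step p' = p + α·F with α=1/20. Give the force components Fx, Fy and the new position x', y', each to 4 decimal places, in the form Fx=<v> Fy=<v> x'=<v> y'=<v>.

F_att = 5/4·(g−p) = 5/4·(6,8) = (7.5000,10.0000)
o1: d²=10 ≤ ρ²=38; F_rep = 33·(-1,3)/10² = (-0.3300,0.9900)
F = F_att + ΣF_rep = (7.1700,10.9900)
p' = p + 1/20·F = (0.3585,-7.4505)

Fx=7.1700 Fy=10.9900 x'=0.3585 y'=-7.4505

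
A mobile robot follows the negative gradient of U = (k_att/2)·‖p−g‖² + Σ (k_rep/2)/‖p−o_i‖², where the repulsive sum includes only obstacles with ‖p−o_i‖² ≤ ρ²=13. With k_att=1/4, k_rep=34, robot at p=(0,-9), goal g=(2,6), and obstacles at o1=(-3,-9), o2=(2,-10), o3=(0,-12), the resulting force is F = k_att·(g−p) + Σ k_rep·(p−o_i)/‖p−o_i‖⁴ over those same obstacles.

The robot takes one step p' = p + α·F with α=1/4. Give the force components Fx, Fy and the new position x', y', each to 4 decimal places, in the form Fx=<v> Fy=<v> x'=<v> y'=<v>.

F_att = 1/4·(g−p) = 1/4·(2,15) = (0.5000,3.7500)
o1: d²=9 ≤ ρ²=13; F_rep = 34·(3,0)/9² = (1.2593,0.0000)
o2: d²=5 ≤ ρ²=13; F_rep = 34·(-2,1)/5² = (-2.7200,1.3600)
o3: d²=9 ≤ ρ²=13; F_rep = 34·(0,3)/9² = (0.0000,1.2593)
F = F_att + ΣF_rep = (-0.9607,6.3693)
p' = p + 1/4·F = (-0.2402,-7.4077)

Fx=-0.9607 Fy=6.3693 x'=-0.2402 y'=-7.4077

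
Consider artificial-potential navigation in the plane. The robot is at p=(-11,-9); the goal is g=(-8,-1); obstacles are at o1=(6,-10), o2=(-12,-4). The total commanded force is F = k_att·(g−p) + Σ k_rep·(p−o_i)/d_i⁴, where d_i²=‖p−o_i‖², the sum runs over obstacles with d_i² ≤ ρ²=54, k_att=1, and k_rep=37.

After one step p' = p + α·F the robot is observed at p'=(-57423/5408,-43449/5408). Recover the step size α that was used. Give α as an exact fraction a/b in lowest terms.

α = 1/8

F_att = 1·(g−p) = 1·(3,8) = (3.0000,8.0000)
o1: d²=290 > ρ²=54 → inactive
o2: d²=26 ≤ ρ²=54; F_rep = 37·(1,-5)/26² = (0.0547,-0.2737)
F = F_att + ΣF_rep = (3.0547,7.7263)
Δp = p'−p = (0.3818,0.9658); α = Δx/Fx = (2065/5408) / (2065/676) = 1/8
check: Δy/Fy = (5223/5408) / (5223/676) = 1/8 ✓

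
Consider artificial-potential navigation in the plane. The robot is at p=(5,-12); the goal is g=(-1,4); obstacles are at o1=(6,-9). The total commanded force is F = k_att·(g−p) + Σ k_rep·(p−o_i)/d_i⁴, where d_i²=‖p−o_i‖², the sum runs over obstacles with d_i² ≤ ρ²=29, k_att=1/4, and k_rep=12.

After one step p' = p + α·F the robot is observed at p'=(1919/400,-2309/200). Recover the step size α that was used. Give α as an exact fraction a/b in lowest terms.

F_att = 1/4·(g−p) = 1/4·(-6,16) = (-1.5000,4.0000)
o1: d²=10 ≤ ρ²=29; F_rep = 12·(-1,-3)/10² = (-0.1200,-0.3600)
F = F_att + ΣF_rep = (-1.6200,3.6400)
Δp = p'−p = (-0.2025,0.4550); α = Δx/Fx = (-81/400) / (-81/50) = 1/8
check: Δy/Fy = (91/200) / (91/25) = 1/8 ✓

α = 1/8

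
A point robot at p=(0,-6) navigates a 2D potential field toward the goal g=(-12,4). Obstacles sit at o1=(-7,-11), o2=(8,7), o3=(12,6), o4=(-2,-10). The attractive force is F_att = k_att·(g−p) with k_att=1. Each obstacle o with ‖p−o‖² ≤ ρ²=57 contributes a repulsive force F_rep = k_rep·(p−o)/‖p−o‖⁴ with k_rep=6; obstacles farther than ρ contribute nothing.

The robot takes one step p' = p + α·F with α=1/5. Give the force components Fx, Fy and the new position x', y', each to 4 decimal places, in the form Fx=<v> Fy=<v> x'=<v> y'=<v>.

Fx=-11.9700 Fy=10.0600 x'=-2.3940 y'=-3.9880

F_att = 1·(g−p) = 1·(-12,10) = (-12.0000,10.0000)
o1: d²=74 > ρ²=57 → inactive
o2: d²=233 > ρ²=57 → inactive
o3: d²=288 > ρ²=57 → inactive
o4: d²=20 ≤ ρ²=57; F_rep = 6·(2,4)/20² = (0.0300,0.0600)
F = F_att + ΣF_rep = (-11.9700,10.0600)
p' = p + 1/5·F = (-2.3940,-3.9880)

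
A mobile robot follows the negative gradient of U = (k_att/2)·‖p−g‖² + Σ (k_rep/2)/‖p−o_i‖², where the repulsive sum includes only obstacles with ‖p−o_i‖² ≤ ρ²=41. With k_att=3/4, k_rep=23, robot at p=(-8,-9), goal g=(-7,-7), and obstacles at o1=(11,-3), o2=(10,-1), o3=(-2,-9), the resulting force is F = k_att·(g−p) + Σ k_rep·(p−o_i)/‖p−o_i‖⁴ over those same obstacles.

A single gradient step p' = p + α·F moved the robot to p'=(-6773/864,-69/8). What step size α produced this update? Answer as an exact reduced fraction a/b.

F_att = 3/4·(g−p) = 3/4·(1,2) = (0.7500,1.5000)
o1: d²=397 > ρ²=41 → inactive
o2: d²=388 > ρ²=41 → inactive
o3: d²=36 ≤ ρ²=41; F_rep = 23·(-6,0)/36² = (-0.1065,0.0000)
F = F_att + ΣF_rep = (0.6435,1.5000)
Δp = p'−p = (0.1609,0.3750); α = Δx/Fx = (139/864) / (139/216) = 1/4
check: Δy/Fy = (3/8) / (3/2) = 1/4 ✓

α = 1/4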